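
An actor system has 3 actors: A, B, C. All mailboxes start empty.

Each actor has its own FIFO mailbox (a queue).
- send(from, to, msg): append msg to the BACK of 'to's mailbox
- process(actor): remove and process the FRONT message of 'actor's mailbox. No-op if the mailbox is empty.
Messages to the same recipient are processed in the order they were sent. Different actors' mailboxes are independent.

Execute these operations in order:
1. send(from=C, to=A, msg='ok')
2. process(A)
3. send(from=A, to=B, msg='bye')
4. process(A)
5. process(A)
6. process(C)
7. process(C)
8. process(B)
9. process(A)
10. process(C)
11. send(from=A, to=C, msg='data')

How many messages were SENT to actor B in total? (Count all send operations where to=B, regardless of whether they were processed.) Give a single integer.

Answer: 1

Derivation:
After 1 (send(from=C, to=A, msg='ok')): A:[ok] B:[] C:[]
After 2 (process(A)): A:[] B:[] C:[]
After 3 (send(from=A, to=B, msg='bye')): A:[] B:[bye] C:[]
After 4 (process(A)): A:[] B:[bye] C:[]
After 5 (process(A)): A:[] B:[bye] C:[]
After 6 (process(C)): A:[] B:[bye] C:[]
After 7 (process(C)): A:[] B:[bye] C:[]
After 8 (process(B)): A:[] B:[] C:[]
After 9 (process(A)): A:[] B:[] C:[]
After 10 (process(C)): A:[] B:[] C:[]
After 11 (send(from=A, to=C, msg='data')): A:[] B:[] C:[data]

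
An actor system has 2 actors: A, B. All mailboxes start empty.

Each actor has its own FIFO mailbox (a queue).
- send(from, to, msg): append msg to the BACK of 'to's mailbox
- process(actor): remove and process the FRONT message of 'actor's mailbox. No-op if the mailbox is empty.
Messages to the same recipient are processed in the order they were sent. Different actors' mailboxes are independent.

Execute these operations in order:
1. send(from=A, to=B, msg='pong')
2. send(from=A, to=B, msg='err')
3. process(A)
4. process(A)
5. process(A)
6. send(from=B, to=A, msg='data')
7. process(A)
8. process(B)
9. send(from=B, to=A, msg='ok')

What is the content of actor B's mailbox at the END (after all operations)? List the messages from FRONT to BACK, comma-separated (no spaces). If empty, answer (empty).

After 1 (send(from=A, to=B, msg='pong')): A:[] B:[pong]
After 2 (send(from=A, to=B, msg='err')): A:[] B:[pong,err]
After 3 (process(A)): A:[] B:[pong,err]
After 4 (process(A)): A:[] B:[pong,err]
After 5 (process(A)): A:[] B:[pong,err]
After 6 (send(from=B, to=A, msg='data')): A:[data] B:[pong,err]
After 7 (process(A)): A:[] B:[pong,err]
After 8 (process(B)): A:[] B:[err]
After 9 (send(from=B, to=A, msg='ok')): A:[ok] B:[err]

Answer: err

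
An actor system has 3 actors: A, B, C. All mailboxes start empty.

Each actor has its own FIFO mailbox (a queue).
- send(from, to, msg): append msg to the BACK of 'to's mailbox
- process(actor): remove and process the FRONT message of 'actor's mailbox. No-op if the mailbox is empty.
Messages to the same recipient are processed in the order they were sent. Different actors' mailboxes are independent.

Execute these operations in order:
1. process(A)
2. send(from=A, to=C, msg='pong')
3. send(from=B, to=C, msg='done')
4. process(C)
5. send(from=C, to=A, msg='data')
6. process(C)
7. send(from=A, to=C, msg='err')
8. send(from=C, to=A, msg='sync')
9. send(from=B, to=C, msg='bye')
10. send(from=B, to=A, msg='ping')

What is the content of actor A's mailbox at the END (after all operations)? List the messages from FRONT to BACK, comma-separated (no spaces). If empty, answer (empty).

After 1 (process(A)): A:[] B:[] C:[]
After 2 (send(from=A, to=C, msg='pong')): A:[] B:[] C:[pong]
After 3 (send(from=B, to=C, msg='done')): A:[] B:[] C:[pong,done]
After 4 (process(C)): A:[] B:[] C:[done]
After 5 (send(from=C, to=A, msg='data')): A:[data] B:[] C:[done]
After 6 (process(C)): A:[data] B:[] C:[]
After 7 (send(from=A, to=C, msg='err')): A:[data] B:[] C:[err]
After 8 (send(from=C, to=A, msg='sync')): A:[data,sync] B:[] C:[err]
After 9 (send(from=B, to=C, msg='bye')): A:[data,sync] B:[] C:[err,bye]
After 10 (send(from=B, to=A, msg='ping')): A:[data,sync,ping] B:[] C:[err,bye]

Answer: data,sync,ping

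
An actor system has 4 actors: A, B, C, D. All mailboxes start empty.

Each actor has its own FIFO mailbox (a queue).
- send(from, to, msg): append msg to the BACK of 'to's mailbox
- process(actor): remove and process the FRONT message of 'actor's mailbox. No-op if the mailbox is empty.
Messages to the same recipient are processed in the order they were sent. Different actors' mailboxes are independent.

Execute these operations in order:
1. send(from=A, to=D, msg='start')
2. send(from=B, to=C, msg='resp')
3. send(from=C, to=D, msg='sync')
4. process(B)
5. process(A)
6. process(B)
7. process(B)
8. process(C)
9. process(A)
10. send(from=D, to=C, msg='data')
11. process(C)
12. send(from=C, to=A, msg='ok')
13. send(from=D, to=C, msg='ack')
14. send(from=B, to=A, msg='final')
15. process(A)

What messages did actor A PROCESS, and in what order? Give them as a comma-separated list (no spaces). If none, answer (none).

After 1 (send(from=A, to=D, msg='start')): A:[] B:[] C:[] D:[start]
After 2 (send(from=B, to=C, msg='resp')): A:[] B:[] C:[resp] D:[start]
After 3 (send(from=C, to=D, msg='sync')): A:[] B:[] C:[resp] D:[start,sync]
After 4 (process(B)): A:[] B:[] C:[resp] D:[start,sync]
After 5 (process(A)): A:[] B:[] C:[resp] D:[start,sync]
After 6 (process(B)): A:[] B:[] C:[resp] D:[start,sync]
After 7 (process(B)): A:[] B:[] C:[resp] D:[start,sync]
After 8 (process(C)): A:[] B:[] C:[] D:[start,sync]
After 9 (process(A)): A:[] B:[] C:[] D:[start,sync]
After 10 (send(from=D, to=C, msg='data')): A:[] B:[] C:[data] D:[start,sync]
After 11 (process(C)): A:[] B:[] C:[] D:[start,sync]
After 12 (send(from=C, to=A, msg='ok')): A:[ok] B:[] C:[] D:[start,sync]
After 13 (send(from=D, to=C, msg='ack')): A:[ok] B:[] C:[ack] D:[start,sync]
After 14 (send(from=B, to=A, msg='final')): A:[ok,final] B:[] C:[ack] D:[start,sync]
After 15 (process(A)): A:[final] B:[] C:[ack] D:[start,sync]

Answer: ok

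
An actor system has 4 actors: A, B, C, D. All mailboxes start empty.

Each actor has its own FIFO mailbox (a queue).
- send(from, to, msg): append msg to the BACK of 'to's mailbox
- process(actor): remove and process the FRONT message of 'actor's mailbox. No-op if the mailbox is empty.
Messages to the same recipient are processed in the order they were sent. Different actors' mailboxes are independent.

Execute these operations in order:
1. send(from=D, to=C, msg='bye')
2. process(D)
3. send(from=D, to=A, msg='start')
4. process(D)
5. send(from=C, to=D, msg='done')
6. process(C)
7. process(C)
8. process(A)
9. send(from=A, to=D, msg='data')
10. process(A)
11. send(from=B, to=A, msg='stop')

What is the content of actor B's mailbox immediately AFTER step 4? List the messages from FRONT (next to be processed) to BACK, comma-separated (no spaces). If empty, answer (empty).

After 1 (send(from=D, to=C, msg='bye')): A:[] B:[] C:[bye] D:[]
After 2 (process(D)): A:[] B:[] C:[bye] D:[]
After 3 (send(from=D, to=A, msg='start')): A:[start] B:[] C:[bye] D:[]
After 4 (process(D)): A:[start] B:[] C:[bye] D:[]

(empty)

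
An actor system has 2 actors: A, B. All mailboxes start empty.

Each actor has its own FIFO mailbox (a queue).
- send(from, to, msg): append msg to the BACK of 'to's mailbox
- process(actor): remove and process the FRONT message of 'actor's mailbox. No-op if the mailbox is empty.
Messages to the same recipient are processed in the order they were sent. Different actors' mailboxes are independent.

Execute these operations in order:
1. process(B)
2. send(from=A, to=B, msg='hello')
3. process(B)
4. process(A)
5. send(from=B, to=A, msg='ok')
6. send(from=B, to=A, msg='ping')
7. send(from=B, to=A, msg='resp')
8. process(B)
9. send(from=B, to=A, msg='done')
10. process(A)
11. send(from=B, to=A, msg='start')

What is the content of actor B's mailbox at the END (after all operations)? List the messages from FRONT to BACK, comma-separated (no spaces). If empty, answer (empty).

Answer: (empty)

Derivation:
After 1 (process(B)): A:[] B:[]
After 2 (send(from=A, to=B, msg='hello')): A:[] B:[hello]
After 3 (process(B)): A:[] B:[]
After 4 (process(A)): A:[] B:[]
After 5 (send(from=B, to=A, msg='ok')): A:[ok] B:[]
After 6 (send(from=B, to=A, msg='ping')): A:[ok,ping] B:[]
After 7 (send(from=B, to=A, msg='resp')): A:[ok,ping,resp] B:[]
After 8 (process(B)): A:[ok,ping,resp] B:[]
After 9 (send(from=B, to=A, msg='done')): A:[ok,ping,resp,done] B:[]
After 10 (process(A)): A:[ping,resp,done] B:[]
After 11 (send(from=B, to=A, msg='start')): A:[ping,resp,done,start] B:[]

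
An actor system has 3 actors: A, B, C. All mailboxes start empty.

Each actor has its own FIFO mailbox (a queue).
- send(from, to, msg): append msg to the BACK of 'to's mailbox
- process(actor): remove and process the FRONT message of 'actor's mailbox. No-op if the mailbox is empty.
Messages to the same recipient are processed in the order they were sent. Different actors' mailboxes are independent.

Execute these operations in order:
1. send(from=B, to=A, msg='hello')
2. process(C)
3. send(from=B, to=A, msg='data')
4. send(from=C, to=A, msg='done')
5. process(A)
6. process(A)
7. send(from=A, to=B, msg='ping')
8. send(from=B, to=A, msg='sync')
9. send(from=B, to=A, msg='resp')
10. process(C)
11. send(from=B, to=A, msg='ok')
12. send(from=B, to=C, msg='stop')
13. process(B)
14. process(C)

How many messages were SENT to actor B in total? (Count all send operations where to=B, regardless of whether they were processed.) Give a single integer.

Answer: 1

Derivation:
After 1 (send(from=B, to=A, msg='hello')): A:[hello] B:[] C:[]
After 2 (process(C)): A:[hello] B:[] C:[]
After 3 (send(from=B, to=A, msg='data')): A:[hello,data] B:[] C:[]
After 4 (send(from=C, to=A, msg='done')): A:[hello,data,done] B:[] C:[]
After 5 (process(A)): A:[data,done] B:[] C:[]
After 6 (process(A)): A:[done] B:[] C:[]
After 7 (send(from=A, to=B, msg='ping')): A:[done] B:[ping] C:[]
After 8 (send(from=B, to=A, msg='sync')): A:[done,sync] B:[ping] C:[]
After 9 (send(from=B, to=A, msg='resp')): A:[done,sync,resp] B:[ping] C:[]
After 10 (process(C)): A:[done,sync,resp] B:[ping] C:[]
After 11 (send(from=B, to=A, msg='ok')): A:[done,sync,resp,ok] B:[ping] C:[]
After 12 (send(from=B, to=C, msg='stop')): A:[done,sync,resp,ok] B:[ping] C:[stop]
After 13 (process(B)): A:[done,sync,resp,ok] B:[] C:[stop]
After 14 (process(C)): A:[done,sync,resp,ok] B:[] C:[]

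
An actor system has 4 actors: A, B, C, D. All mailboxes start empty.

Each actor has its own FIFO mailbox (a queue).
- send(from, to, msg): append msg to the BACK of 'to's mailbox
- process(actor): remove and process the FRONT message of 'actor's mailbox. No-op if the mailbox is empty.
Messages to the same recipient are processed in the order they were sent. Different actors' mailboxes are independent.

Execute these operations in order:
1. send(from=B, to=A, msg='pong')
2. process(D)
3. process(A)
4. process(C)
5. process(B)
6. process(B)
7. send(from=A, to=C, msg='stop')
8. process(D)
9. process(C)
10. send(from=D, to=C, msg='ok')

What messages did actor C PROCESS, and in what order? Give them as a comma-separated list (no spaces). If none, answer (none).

After 1 (send(from=B, to=A, msg='pong')): A:[pong] B:[] C:[] D:[]
After 2 (process(D)): A:[pong] B:[] C:[] D:[]
After 3 (process(A)): A:[] B:[] C:[] D:[]
After 4 (process(C)): A:[] B:[] C:[] D:[]
After 5 (process(B)): A:[] B:[] C:[] D:[]
After 6 (process(B)): A:[] B:[] C:[] D:[]
After 7 (send(from=A, to=C, msg='stop')): A:[] B:[] C:[stop] D:[]
After 8 (process(D)): A:[] B:[] C:[stop] D:[]
After 9 (process(C)): A:[] B:[] C:[] D:[]
After 10 (send(from=D, to=C, msg='ok')): A:[] B:[] C:[ok] D:[]

Answer: stop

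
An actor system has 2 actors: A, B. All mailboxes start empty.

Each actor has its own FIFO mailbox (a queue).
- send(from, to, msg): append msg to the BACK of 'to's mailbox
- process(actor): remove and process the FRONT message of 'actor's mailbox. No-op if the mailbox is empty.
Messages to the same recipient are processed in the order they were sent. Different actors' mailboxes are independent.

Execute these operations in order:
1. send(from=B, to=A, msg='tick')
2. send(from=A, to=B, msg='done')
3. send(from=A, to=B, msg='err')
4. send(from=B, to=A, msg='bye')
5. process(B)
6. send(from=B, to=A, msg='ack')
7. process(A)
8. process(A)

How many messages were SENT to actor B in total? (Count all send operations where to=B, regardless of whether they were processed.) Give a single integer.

Answer: 2

Derivation:
After 1 (send(from=B, to=A, msg='tick')): A:[tick] B:[]
After 2 (send(from=A, to=B, msg='done')): A:[tick] B:[done]
After 3 (send(from=A, to=B, msg='err')): A:[tick] B:[done,err]
After 4 (send(from=B, to=A, msg='bye')): A:[tick,bye] B:[done,err]
After 5 (process(B)): A:[tick,bye] B:[err]
After 6 (send(from=B, to=A, msg='ack')): A:[tick,bye,ack] B:[err]
After 7 (process(A)): A:[bye,ack] B:[err]
After 8 (process(A)): A:[ack] B:[err]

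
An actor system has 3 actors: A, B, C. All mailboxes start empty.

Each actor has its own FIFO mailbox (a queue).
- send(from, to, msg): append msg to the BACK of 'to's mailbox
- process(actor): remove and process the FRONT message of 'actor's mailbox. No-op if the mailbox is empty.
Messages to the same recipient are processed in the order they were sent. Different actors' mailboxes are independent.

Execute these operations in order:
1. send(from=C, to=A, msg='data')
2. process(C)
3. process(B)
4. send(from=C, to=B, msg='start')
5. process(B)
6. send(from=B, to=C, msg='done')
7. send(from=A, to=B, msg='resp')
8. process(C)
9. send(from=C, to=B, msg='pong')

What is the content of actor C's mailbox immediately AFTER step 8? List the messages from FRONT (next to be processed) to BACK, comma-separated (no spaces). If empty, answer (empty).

After 1 (send(from=C, to=A, msg='data')): A:[data] B:[] C:[]
After 2 (process(C)): A:[data] B:[] C:[]
After 3 (process(B)): A:[data] B:[] C:[]
After 4 (send(from=C, to=B, msg='start')): A:[data] B:[start] C:[]
After 5 (process(B)): A:[data] B:[] C:[]
After 6 (send(from=B, to=C, msg='done')): A:[data] B:[] C:[done]
After 7 (send(from=A, to=B, msg='resp')): A:[data] B:[resp] C:[done]
After 8 (process(C)): A:[data] B:[resp] C:[]

(empty)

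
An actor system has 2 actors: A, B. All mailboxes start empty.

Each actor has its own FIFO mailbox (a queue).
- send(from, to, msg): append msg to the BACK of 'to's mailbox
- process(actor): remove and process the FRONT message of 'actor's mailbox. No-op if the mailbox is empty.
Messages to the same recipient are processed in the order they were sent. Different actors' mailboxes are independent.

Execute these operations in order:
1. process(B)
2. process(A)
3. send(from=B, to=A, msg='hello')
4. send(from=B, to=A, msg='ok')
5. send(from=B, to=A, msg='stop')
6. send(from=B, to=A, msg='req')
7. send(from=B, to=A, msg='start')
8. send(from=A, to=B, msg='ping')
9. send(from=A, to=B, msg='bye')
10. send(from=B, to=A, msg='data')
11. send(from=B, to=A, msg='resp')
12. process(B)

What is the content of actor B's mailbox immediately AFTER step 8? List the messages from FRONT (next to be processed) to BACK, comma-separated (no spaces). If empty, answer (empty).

After 1 (process(B)): A:[] B:[]
After 2 (process(A)): A:[] B:[]
After 3 (send(from=B, to=A, msg='hello')): A:[hello] B:[]
After 4 (send(from=B, to=A, msg='ok')): A:[hello,ok] B:[]
After 5 (send(from=B, to=A, msg='stop')): A:[hello,ok,stop] B:[]
After 6 (send(from=B, to=A, msg='req')): A:[hello,ok,stop,req] B:[]
After 7 (send(from=B, to=A, msg='start')): A:[hello,ok,stop,req,start] B:[]
After 8 (send(from=A, to=B, msg='ping')): A:[hello,ok,stop,req,start] B:[ping]

ping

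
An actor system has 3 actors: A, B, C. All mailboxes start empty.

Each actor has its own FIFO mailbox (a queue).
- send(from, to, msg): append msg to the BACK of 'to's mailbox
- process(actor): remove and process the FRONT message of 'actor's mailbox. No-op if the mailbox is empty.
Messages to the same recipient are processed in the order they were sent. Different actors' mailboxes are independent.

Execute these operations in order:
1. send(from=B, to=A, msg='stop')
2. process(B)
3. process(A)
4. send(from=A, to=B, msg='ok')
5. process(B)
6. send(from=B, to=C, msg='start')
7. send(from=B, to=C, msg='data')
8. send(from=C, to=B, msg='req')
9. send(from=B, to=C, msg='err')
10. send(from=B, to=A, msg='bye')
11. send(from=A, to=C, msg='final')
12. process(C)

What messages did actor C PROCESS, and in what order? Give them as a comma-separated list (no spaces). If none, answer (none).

Answer: start

Derivation:
After 1 (send(from=B, to=A, msg='stop')): A:[stop] B:[] C:[]
After 2 (process(B)): A:[stop] B:[] C:[]
After 3 (process(A)): A:[] B:[] C:[]
After 4 (send(from=A, to=B, msg='ok')): A:[] B:[ok] C:[]
After 5 (process(B)): A:[] B:[] C:[]
After 6 (send(from=B, to=C, msg='start')): A:[] B:[] C:[start]
After 7 (send(from=B, to=C, msg='data')): A:[] B:[] C:[start,data]
After 8 (send(from=C, to=B, msg='req')): A:[] B:[req] C:[start,data]
After 9 (send(from=B, to=C, msg='err')): A:[] B:[req] C:[start,data,err]
After 10 (send(from=B, to=A, msg='bye')): A:[bye] B:[req] C:[start,data,err]
After 11 (send(from=A, to=C, msg='final')): A:[bye] B:[req] C:[start,data,err,final]
After 12 (process(C)): A:[bye] B:[req] C:[data,err,final]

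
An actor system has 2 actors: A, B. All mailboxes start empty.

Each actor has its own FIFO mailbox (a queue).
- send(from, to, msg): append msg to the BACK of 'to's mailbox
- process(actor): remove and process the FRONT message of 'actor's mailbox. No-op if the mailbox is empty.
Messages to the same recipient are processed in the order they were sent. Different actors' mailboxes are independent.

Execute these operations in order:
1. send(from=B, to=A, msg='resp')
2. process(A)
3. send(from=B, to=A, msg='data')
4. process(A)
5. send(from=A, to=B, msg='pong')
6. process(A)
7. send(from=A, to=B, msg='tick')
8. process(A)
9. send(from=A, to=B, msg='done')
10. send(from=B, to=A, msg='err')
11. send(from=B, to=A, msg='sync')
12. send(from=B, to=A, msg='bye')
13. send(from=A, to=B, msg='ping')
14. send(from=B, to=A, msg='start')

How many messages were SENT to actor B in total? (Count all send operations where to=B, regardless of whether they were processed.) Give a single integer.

After 1 (send(from=B, to=A, msg='resp')): A:[resp] B:[]
After 2 (process(A)): A:[] B:[]
After 3 (send(from=B, to=A, msg='data')): A:[data] B:[]
After 4 (process(A)): A:[] B:[]
After 5 (send(from=A, to=B, msg='pong')): A:[] B:[pong]
After 6 (process(A)): A:[] B:[pong]
After 7 (send(from=A, to=B, msg='tick')): A:[] B:[pong,tick]
After 8 (process(A)): A:[] B:[pong,tick]
After 9 (send(from=A, to=B, msg='done')): A:[] B:[pong,tick,done]
After 10 (send(from=B, to=A, msg='err')): A:[err] B:[pong,tick,done]
After 11 (send(from=B, to=A, msg='sync')): A:[err,sync] B:[pong,tick,done]
After 12 (send(from=B, to=A, msg='bye')): A:[err,sync,bye] B:[pong,tick,done]
After 13 (send(from=A, to=B, msg='ping')): A:[err,sync,bye] B:[pong,tick,done,ping]
After 14 (send(from=B, to=A, msg='start')): A:[err,sync,bye,start] B:[pong,tick,done,ping]

Answer: 4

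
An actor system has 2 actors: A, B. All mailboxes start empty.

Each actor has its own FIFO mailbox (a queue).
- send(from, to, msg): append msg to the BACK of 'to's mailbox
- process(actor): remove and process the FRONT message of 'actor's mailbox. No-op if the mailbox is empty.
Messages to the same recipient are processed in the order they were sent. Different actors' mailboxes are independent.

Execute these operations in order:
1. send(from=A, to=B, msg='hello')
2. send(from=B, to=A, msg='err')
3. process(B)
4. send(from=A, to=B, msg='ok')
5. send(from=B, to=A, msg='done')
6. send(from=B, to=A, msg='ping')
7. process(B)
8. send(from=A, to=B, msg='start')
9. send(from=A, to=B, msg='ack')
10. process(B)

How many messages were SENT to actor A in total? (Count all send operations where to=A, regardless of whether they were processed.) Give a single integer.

Answer: 3

Derivation:
After 1 (send(from=A, to=B, msg='hello')): A:[] B:[hello]
After 2 (send(from=B, to=A, msg='err')): A:[err] B:[hello]
After 3 (process(B)): A:[err] B:[]
After 4 (send(from=A, to=B, msg='ok')): A:[err] B:[ok]
After 5 (send(from=B, to=A, msg='done')): A:[err,done] B:[ok]
After 6 (send(from=B, to=A, msg='ping')): A:[err,done,ping] B:[ok]
After 7 (process(B)): A:[err,done,ping] B:[]
After 8 (send(from=A, to=B, msg='start')): A:[err,done,ping] B:[start]
After 9 (send(from=A, to=B, msg='ack')): A:[err,done,ping] B:[start,ack]
After 10 (process(B)): A:[err,done,ping] B:[ack]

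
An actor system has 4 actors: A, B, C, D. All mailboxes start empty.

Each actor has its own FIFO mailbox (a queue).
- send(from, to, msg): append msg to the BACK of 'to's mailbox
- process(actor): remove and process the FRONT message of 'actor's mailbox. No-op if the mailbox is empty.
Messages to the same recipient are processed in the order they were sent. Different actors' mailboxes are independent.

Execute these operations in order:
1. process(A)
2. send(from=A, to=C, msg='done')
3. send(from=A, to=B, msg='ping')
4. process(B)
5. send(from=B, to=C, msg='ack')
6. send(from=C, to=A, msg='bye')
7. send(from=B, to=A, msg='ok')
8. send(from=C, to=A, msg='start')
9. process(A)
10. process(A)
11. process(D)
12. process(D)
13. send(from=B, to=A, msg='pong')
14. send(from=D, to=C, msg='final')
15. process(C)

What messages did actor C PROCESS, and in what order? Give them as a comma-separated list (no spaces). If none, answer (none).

After 1 (process(A)): A:[] B:[] C:[] D:[]
After 2 (send(from=A, to=C, msg='done')): A:[] B:[] C:[done] D:[]
After 3 (send(from=A, to=B, msg='ping')): A:[] B:[ping] C:[done] D:[]
After 4 (process(B)): A:[] B:[] C:[done] D:[]
After 5 (send(from=B, to=C, msg='ack')): A:[] B:[] C:[done,ack] D:[]
After 6 (send(from=C, to=A, msg='bye')): A:[bye] B:[] C:[done,ack] D:[]
After 7 (send(from=B, to=A, msg='ok')): A:[bye,ok] B:[] C:[done,ack] D:[]
After 8 (send(from=C, to=A, msg='start')): A:[bye,ok,start] B:[] C:[done,ack] D:[]
After 9 (process(A)): A:[ok,start] B:[] C:[done,ack] D:[]
After 10 (process(A)): A:[start] B:[] C:[done,ack] D:[]
After 11 (process(D)): A:[start] B:[] C:[done,ack] D:[]
After 12 (process(D)): A:[start] B:[] C:[done,ack] D:[]
After 13 (send(from=B, to=A, msg='pong')): A:[start,pong] B:[] C:[done,ack] D:[]
After 14 (send(from=D, to=C, msg='final')): A:[start,pong] B:[] C:[done,ack,final] D:[]
After 15 (process(C)): A:[start,pong] B:[] C:[ack,final] D:[]

Answer: done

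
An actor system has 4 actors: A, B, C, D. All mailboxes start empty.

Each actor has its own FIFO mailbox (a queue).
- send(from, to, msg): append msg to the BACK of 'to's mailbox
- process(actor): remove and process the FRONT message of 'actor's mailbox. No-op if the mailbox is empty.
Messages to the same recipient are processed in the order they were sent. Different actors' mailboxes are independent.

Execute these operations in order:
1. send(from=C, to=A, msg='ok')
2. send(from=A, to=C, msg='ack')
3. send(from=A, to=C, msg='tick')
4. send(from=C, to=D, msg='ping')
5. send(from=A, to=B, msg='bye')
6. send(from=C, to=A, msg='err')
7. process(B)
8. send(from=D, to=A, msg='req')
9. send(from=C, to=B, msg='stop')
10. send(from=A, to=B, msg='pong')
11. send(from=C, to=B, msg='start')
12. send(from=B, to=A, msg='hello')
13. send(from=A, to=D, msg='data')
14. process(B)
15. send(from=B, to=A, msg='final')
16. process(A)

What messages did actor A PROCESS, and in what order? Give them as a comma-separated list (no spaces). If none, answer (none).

After 1 (send(from=C, to=A, msg='ok')): A:[ok] B:[] C:[] D:[]
After 2 (send(from=A, to=C, msg='ack')): A:[ok] B:[] C:[ack] D:[]
After 3 (send(from=A, to=C, msg='tick')): A:[ok] B:[] C:[ack,tick] D:[]
After 4 (send(from=C, to=D, msg='ping')): A:[ok] B:[] C:[ack,tick] D:[ping]
After 5 (send(from=A, to=B, msg='bye')): A:[ok] B:[bye] C:[ack,tick] D:[ping]
After 6 (send(from=C, to=A, msg='err')): A:[ok,err] B:[bye] C:[ack,tick] D:[ping]
After 7 (process(B)): A:[ok,err] B:[] C:[ack,tick] D:[ping]
After 8 (send(from=D, to=A, msg='req')): A:[ok,err,req] B:[] C:[ack,tick] D:[ping]
After 9 (send(from=C, to=B, msg='stop')): A:[ok,err,req] B:[stop] C:[ack,tick] D:[ping]
After 10 (send(from=A, to=B, msg='pong')): A:[ok,err,req] B:[stop,pong] C:[ack,tick] D:[ping]
After 11 (send(from=C, to=B, msg='start')): A:[ok,err,req] B:[stop,pong,start] C:[ack,tick] D:[ping]
After 12 (send(from=B, to=A, msg='hello')): A:[ok,err,req,hello] B:[stop,pong,start] C:[ack,tick] D:[ping]
After 13 (send(from=A, to=D, msg='data')): A:[ok,err,req,hello] B:[stop,pong,start] C:[ack,tick] D:[ping,data]
After 14 (process(B)): A:[ok,err,req,hello] B:[pong,start] C:[ack,tick] D:[ping,data]
After 15 (send(from=B, to=A, msg='final')): A:[ok,err,req,hello,final] B:[pong,start] C:[ack,tick] D:[ping,data]
After 16 (process(A)): A:[err,req,hello,final] B:[pong,start] C:[ack,tick] D:[ping,data]

Answer: ok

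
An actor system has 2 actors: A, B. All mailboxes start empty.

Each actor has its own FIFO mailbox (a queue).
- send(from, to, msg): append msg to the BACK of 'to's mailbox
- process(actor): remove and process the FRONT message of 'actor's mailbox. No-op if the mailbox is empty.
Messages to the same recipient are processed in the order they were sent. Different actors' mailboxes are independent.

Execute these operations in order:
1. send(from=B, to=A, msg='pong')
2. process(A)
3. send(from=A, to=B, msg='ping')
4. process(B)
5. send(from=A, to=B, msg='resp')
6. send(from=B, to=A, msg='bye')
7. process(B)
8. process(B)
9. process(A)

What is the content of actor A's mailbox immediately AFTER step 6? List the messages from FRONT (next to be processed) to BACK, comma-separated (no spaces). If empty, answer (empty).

After 1 (send(from=B, to=A, msg='pong')): A:[pong] B:[]
After 2 (process(A)): A:[] B:[]
After 3 (send(from=A, to=B, msg='ping')): A:[] B:[ping]
After 4 (process(B)): A:[] B:[]
After 5 (send(from=A, to=B, msg='resp')): A:[] B:[resp]
After 6 (send(from=B, to=A, msg='bye')): A:[bye] B:[resp]

bye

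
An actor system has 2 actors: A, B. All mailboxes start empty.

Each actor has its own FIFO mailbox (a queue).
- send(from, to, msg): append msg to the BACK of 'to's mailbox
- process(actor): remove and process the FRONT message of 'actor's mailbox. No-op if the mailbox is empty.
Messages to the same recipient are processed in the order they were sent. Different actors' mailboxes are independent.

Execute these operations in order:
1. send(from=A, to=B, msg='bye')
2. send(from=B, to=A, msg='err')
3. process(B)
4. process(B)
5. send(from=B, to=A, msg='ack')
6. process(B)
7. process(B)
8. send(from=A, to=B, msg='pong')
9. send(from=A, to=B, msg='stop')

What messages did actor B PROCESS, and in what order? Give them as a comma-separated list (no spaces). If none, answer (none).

After 1 (send(from=A, to=B, msg='bye')): A:[] B:[bye]
After 2 (send(from=B, to=A, msg='err')): A:[err] B:[bye]
After 3 (process(B)): A:[err] B:[]
After 4 (process(B)): A:[err] B:[]
After 5 (send(from=B, to=A, msg='ack')): A:[err,ack] B:[]
After 6 (process(B)): A:[err,ack] B:[]
After 7 (process(B)): A:[err,ack] B:[]
After 8 (send(from=A, to=B, msg='pong')): A:[err,ack] B:[pong]
After 9 (send(from=A, to=B, msg='stop')): A:[err,ack] B:[pong,stop]

Answer: bye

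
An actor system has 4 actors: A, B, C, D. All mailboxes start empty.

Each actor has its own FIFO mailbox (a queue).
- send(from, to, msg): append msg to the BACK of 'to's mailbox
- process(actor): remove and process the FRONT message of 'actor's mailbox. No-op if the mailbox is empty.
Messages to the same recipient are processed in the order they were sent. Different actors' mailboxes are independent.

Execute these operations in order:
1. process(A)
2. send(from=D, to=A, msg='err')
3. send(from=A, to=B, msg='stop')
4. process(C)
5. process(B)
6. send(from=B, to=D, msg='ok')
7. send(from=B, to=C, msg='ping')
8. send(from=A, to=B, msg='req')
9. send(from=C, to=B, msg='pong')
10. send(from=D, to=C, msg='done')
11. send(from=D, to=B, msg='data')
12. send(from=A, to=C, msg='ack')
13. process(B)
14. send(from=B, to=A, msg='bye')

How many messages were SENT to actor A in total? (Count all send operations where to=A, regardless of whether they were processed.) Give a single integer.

Answer: 2

Derivation:
After 1 (process(A)): A:[] B:[] C:[] D:[]
After 2 (send(from=D, to=A, msg='err')): A:[err] B:[] C:[] D:[]
After 3 (send(from=A, to=B, msg='stop')): A:[err] B:[stop] C:[] D:[]
After 4 (process(C)): A:[err] B:[stop] C:[] D:[]
After 5 (process(B)): A:[err] B:[] C:[] D:[]
After 6 (send(from=B, to=D, msg='ok')): A:[err] B:[] C:[] D:[ok]
After 7 (send(from=B, to=C, msg='ping')): A:[err] B:[] C:[ping] D:[ok]
After 8 (send(from=A, to=B, msg='req')): A:[err] B:[req] C:[ping] D:[ok]
After 9 (send(from=C, to=B, msg='pong')): A:[err] B:[req,pong] C:[ping] D:[ok]
After 10 (send(from=D, to=C, msg='done')): A:[err] B:[req,pong] C:[ping,done] D:[ok]
After 11 (send(from=D, to=B, msg='data')): A:[err] B:[req,pong,data] C:[ping,done] D:[ok]
After 12 (send(from=A, to=C, msg='ack')): A:[err] B:[req,pong,data] C:[ping,done,ack] D:[ok]
After 13 (process(B)): A:[err] B:[pong,data] C:[ping,done,ack] D:[ok]
After 14 (send(from=B, to=A, msg='bye')): A:[err,bye] B:[pong,data] C:[ping,done,ack] D:[ok]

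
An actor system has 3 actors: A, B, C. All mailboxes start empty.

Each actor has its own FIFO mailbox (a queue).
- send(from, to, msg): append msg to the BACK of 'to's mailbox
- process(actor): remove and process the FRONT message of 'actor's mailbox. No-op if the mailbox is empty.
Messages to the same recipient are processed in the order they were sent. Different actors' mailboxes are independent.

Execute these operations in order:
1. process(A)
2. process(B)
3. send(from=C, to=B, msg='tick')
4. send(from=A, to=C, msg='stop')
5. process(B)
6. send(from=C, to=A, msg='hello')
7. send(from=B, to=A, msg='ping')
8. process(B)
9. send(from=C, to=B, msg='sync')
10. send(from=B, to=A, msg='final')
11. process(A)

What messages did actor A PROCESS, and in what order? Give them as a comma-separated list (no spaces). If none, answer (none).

Answer: hello

Derivation:
After 1 (process(A)): A:[] B:[] C:[]
After 2 (process(B)): A:[] B:[] C:[]
After 3 (send(from=C, to=B, msg='tick')): A:[] B:[tick] C:[]
After 4 (send(from=A, to=C, msg='stop')): A:[] B:[tick] C:[stop]
After 5 (process(B)): A:[] B:[] C:[stop]
After 6 (send(from=C, to=A, msg='hello')): A:[hello] B:[] C:[stop]
After 7 (send(from=B, to=A, msg='ping')): A:[hello,ping] B:[] C:[stop]
After 8 (process(B)): A:[hello,ping] B:[] C:[stop]
After 9 (send(from=C, to=B, msg='sync')): A:[hello,ping] B:[sync] C:[stop]
After 10 (send(from=B, to=A, msg='final')): A:[hello,ping,final] B:[sync] C:[stop]
After 11 (process(A)): A:[ping,final] B:[sync] C:[stop]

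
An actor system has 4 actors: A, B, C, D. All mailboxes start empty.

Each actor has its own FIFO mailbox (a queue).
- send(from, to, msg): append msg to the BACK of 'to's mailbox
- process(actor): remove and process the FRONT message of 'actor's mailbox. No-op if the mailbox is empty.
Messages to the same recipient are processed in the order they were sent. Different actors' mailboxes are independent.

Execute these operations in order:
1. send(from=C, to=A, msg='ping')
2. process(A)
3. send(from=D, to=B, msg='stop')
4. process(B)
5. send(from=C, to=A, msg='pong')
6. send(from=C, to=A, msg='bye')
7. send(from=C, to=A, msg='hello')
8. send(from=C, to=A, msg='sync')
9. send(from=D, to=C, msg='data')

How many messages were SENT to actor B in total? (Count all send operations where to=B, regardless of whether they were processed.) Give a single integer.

After 1 (send(from=C, to=A, msg='ping')): A:[ping] B:[] C:[] D:[]
After 2 (process(A)): A:[] B:[] C:[] D:[]
After 3 (send(from=D, to=B, msg='stop')): A:[] B:[stop] C:[] D:[]
After 4 (process(B)): A:[] B:[] C:[] D:[]
After 5 (send(from=C, to=A, msg='pong')): A:[pong] B:[] C:[] D:[]
After 6 (send(from=C, to=A, msg='bye')): A:[pong,bye] B:[] C:[] D:[]
After 7 (send(from=C, to=A, msg='hello')): A:[pong,bye,hello] B:[] C:[] D:[]
After 8 (send(from=C, to=A, msg='sync')): A:[pong,bye,hello,sync] B:[] C:[] D:[]
After 9 (send(from=D, to=C, msg='data')): A:[pong,bye,hello,sync] B:[] C:[data] D:[]

Answer: 1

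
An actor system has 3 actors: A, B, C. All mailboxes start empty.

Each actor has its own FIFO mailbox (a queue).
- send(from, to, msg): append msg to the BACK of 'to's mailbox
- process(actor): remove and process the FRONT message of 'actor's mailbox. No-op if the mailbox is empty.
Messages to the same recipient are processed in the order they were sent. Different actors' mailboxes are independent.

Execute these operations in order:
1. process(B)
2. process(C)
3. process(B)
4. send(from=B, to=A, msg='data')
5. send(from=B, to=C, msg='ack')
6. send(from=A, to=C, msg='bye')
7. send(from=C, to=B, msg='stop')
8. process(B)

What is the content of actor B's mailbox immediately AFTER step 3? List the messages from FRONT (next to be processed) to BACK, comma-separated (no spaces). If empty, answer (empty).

After 1 (process(B)): A:[] B:[] C:[]
After 2 (process(C)): A:[] B:[] C:[]
After 3 (process(B)): A:[] B:[] C:[]

(empty)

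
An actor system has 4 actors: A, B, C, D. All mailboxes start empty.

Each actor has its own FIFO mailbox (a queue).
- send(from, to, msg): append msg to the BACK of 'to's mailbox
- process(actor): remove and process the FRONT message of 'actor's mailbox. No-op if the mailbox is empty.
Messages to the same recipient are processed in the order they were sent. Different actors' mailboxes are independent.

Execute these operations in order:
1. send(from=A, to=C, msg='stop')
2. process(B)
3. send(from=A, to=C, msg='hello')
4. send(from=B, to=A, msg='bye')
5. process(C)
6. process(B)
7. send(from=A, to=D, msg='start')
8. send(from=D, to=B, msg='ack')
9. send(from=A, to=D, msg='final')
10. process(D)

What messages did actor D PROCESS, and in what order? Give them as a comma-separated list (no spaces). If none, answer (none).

Answer: start

Derivation:
After 1 (send(from=A, to=C, msg='stop')): A:[] B:[] C:[stop] D:[]
After 2 (process(B)): A:[] B:[] C:[stop] D:[]
After 3 (send(from=A, to=C, msg='hello')): A:[] B:[] C:[stop,hello] D:[]
After 4 (send(from=B, to=A, msg='bye')): A:[bye] B:[] C:[stop,hello] D:[]
After 5 (process(C)): A:[bye] B:[] C:[hello] D:[]
After 6 (process(B)): A:[bye] B:[] C:[hello] D:[]
After 7 (send(from=A, to=D, msg='start')): A:[bye] B:[] C:[hello] D:[start]
After 8 (send(from=D, to=B, msg='ack')): A:[bye] B:[ack] C:[hello] D:[start]
After 9 (send(from=A, to=D, msg='final')): A:[bye] B:[ack] C:[hello] D:[start,final]
After 10 (process(D)): A:[bye] B:[ack] C:[hello] D:[final]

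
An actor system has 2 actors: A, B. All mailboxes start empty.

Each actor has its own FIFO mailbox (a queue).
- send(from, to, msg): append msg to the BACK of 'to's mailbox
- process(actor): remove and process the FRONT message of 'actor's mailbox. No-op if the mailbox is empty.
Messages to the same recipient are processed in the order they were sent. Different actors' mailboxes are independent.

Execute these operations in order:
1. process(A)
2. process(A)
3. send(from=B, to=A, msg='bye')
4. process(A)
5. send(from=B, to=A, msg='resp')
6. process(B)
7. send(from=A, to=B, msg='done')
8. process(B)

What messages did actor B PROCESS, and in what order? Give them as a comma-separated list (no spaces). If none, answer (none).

Answer: done

Derivation:
After 1 (process(A)): A:[] B:[]
After 2 (process(A)): A:[] B:[]
After 3 (send(from=B, to=A, msg='bye')): A:[bye] B:[]
After 4 (process(A)): A:[] B:[]
After 5 (send(from=B, to=A, msg='resp')): A:[resp] B:[]
After 6 (process(B)): A:[resp] B:[]
After 7 (send(from=A, to=B, msg='done')): A:[resp] B:[done]
After 8 (process(B)): A:[resp] B:[]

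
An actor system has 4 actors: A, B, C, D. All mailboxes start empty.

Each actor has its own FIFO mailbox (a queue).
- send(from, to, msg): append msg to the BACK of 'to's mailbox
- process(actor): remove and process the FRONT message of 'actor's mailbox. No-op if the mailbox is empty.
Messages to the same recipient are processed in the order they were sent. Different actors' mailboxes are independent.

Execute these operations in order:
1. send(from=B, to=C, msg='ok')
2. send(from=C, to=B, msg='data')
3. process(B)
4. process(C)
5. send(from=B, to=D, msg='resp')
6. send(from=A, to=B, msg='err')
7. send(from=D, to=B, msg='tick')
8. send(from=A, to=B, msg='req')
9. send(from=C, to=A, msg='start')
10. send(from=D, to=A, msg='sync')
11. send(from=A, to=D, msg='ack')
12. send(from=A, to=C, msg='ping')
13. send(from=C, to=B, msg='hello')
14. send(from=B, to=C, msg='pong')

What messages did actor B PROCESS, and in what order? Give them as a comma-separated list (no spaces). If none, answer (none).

Answer: data

Derivation:
After 1 (send(from=B, to=C, msg='ok')): A:[] B:[] C:[ok] D:[]
After 2 (send(from=C, to=B, msg='data')): A:[] B:[data] C:[ok] D:[]
After 3 (process(B)): A:[] B:[] C:[ok] D:[]
After 4 (process(C)): A:[] B:[] C:[] D:[]
After 5 (send(from=B, to=D, msg='resp')): A:[] B:[] C:[] D:[resp]
After 6 (send(from=A, to=B, msg='err')): A:[] B:[err] C:[] D:[resp]
After 7 (send(from=D, to=B, msg='tick')): A:[] B:[err,tick] C:[] D:[resp]
After 8 (send(from=A, to=B, msg='req')): A:[] B:[err,tick,req] C:[] D:[resp]
After 9 (send(from=C, to=A, msg='start')): A:[start] B:[err,tick,req] C:[] D:[resp]
After 10 (send(from=D, to=A, msg='sync')): A:[start,sync] B:[err,tick,req] C:[] D:[resp]
After 11 (send(from=A, to=D, msg='ack')): A:[start,sync] B:[err,tick,req] C:[] D:[resp,ack]
After 12 (send(from=A, to=C, msg='ping')): A:[start,sync] B:[err,tick,req] C:[ping] D:[resp,ack]
After 13 (send(from=C, to=B, msg='hello')): A:[start,sync] B:[err,tick,req,hello] C:[ping] D:[resp,ack]
After 14 (send(from=B, to=C, msg='pong')): A:[start,sync] B:[err,tick,req,hello] C:[ping,pong] D:[resp,ack]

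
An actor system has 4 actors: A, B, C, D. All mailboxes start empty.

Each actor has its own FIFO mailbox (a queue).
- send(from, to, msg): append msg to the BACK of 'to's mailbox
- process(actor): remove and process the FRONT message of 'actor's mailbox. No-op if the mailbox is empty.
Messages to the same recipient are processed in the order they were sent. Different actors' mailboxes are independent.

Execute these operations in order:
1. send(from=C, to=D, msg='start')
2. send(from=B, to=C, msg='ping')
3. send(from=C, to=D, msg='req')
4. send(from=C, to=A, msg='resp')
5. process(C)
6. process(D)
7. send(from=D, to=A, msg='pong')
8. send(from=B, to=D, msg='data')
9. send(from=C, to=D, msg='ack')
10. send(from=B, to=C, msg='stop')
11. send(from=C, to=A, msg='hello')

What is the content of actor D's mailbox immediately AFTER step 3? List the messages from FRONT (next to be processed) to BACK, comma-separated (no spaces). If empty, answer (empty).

After 1 (send(from=C, to=D, msg='start')): A:[] B:[] C:[] D:[start]
After 2 (send(from=B, to=C, msg='ping')): A:[] B:[] C:[ping] D:[start]
After 3 (send(from=C, to=D, msg='req')): A:[] B:[] C:[ping] D:[start,req]

start,req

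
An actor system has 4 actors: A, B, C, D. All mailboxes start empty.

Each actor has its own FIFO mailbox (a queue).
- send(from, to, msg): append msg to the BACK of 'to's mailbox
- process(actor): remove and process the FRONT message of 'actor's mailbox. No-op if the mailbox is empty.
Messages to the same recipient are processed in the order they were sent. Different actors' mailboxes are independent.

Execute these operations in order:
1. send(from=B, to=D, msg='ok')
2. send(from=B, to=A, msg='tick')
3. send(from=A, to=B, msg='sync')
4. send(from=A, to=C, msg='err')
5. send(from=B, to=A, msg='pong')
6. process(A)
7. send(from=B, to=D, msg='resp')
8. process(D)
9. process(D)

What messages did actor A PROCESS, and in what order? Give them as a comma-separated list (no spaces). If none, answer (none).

After 1 (send(from=B, to=D, msg='ok')): A:[] B:[] C:[] D:[ok]
After 2 (send(from=B, to=A, msg='tick')): A:[tick] B:[] C:[] D:[ok]
After 3 (send(from=A, to=B, msg='sync')): A:[tick] B:[sync] C:[] D:[ok]
After 4 (send(from=A, to=C, msg='err')): A:[tick] B:[sync] C:[err] D:[ok]
After 5 (send(from=B, to=A, msg='pong')): A:[tick,pong] B:[sync] C:[err] D:[ok]
After 6 (process(A)): A:[pong] B:[sync] C:[err] D:[ok]
After 7 (send(from=B, to=D, msg='resp')): A:[pong] B:[sync] C:[err] D:[ok,resp]
After 8 (process(D)): A:[pong] B:[sync] C:[err] D:[resp]
After 9 (process(D)): A:[pong] B:[sync] C:[err] D:[]

Answer: tick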